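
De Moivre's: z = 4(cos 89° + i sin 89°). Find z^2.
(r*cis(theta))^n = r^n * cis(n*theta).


r^2 = 4^2 = 16
n*theta = 2*89° = 178° = 178° (mod 360)
a = 16*cos(178°) = -15.9903
b = 16*sin(178°) = 0.5584

16 cis(178°) = -15.9903 + 0.5584i


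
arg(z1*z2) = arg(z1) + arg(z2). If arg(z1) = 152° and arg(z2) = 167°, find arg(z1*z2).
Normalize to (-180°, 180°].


arg(z1*z2) = 152° + 167° = 319°
Normalized to (-180°, 180°]: -41°

-41°


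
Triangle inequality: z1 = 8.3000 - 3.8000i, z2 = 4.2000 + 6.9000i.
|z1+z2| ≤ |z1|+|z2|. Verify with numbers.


|z1| = sqrt(8.3^2 + (-3.8)^2) = sqrt(83.33) = 9.1285
|z2| = sqrt(4.2^2 + 6.9^2) = sqrt(65.25) = 8.0777
z1+z2 = 12.5000 + 3.1000i
|z1+z2| = sqrt(165.86) = 12.8787
|z1|+|z2| = 9.1285 + 8.0777 = 17.2062

|z1+z2| = 12.8787 ≤ |z1|+|z2| = 17.2062 (verified)


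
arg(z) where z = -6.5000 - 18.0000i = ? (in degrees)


Re = -6.5, Im = -18
arg = atan2(-18, -6.5) = -109.8552 degrees

arg(z) = -109.8552 degrees


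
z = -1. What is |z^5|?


|z| = sqrt(1+0) = sqrt(1) = 1
|z^5| = |z|^5 = 1^5 = 1

|z^5| = 1


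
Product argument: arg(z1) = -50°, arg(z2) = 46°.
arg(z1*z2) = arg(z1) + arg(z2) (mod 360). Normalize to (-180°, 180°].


arg(z1*z2) = -50° + 46° = -4°
Normalized to (-180°, 180°]: -4°

-4°


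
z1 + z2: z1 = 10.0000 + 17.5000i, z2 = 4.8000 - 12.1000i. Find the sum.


Real: 10 + 4.8 = 14.8
Imag: 17.5 - 12.1 = 5.4

14.8000 + 5.4000i


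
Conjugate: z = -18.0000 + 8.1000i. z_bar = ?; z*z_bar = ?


z_bar = -18.0000 - 8.1000i
z*z_bar = (-18)^2 + 8.1^2 = 324 + 65.61 = 389.61

z_bar = -18.0000 - 8.1000i, z*z_bar = 389.61


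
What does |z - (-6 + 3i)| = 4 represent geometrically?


|z - z0| = r is a circle with center z0 and radius r.
Center = (-6, 3), radius = 4

Circle with center (-6, 3) and radius 4


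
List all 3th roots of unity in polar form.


The 3th roots of unity are cis(360k/3°) for k=0..2
Angle step = 360/3 = 120°
Primitive root: cis(120°)
Primitive root = -0.5000 + 0.8660i

3 roots at angles: 0°, 120°, 240°


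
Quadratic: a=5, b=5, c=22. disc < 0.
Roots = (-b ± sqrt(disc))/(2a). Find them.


disc = 5^2 - 4*5*22 = 25 - 440 = -415
sqrt(|disc|) = sqrt(415) = 20.3715
Real part = -5/(2*5) = -0.5000
Imag part = 20.3715/(2*5) = 2.0372

-0.5000 ± 2.0372i


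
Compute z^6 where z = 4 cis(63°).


r^6 = 4^6 = 4096
n*theta = 6*63° = 378° = 18° (mod 360)
a = 4096*cos(18°) = 3895.5275
b = 4096*sin(18°) = 1265.7336

4096 cis(18°) = 3895.5275 + 1265.7336i


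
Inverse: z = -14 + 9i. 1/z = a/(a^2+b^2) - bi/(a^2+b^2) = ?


|z|^2 = 196+81 = 277
1/z = (-14 - 9i)/277

1/z = -0.0505 - 0.0325i


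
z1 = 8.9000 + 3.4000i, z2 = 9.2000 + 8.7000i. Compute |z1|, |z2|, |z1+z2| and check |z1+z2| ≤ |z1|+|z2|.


|z1| = sqrt(8.9^2 + 3.4^2) = sqrt(90.77) = 9.5273
|z2| = sqrt(9.2^2 + 8.7^2) = sqrt(160.33) = 12.6621
z1+z2 = 18.1000 + 12.1000i
|z1+z2| = sqrt(474.02) = 21.7720
|z1|+|z2| = 9.5273 + 12.6621 = 22.1894

|z1+z2| = 21.7720 ≤ |z1|+|z2| = 22.1894 (verified)


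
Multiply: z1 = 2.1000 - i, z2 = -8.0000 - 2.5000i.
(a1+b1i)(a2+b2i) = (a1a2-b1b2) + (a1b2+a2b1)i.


Real = 2.1*(-8) - (-1)*(-2.5) = -16.8 - 2.5 = -19.3
Imag = 2.1*(-2.5) - (8)*(-1) = -5.25 + 8 = 2.75

-19.3000 + 2.7500i


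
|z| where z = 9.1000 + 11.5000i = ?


|z| = sqrt(9.1^2 + 11.5^2) = sqrt(82.81 + 132.25) = sqrt(215.06) = 14.6649

|z| = 14.6649


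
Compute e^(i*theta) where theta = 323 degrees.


cos(323°) = 0.7986
sin(323°) = -0.6018

e^(i*323°) = 0.7986 - 0.6018i


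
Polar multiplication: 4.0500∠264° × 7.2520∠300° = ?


r = 4.0500 * 7.2520 = 29.3706
theta = 264° + 300° = 564° = 204° (mod 360)

29.3706 cis(204°)


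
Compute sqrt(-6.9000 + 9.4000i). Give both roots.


|z| = sqrt(47.61+88.36) = 11.6606
sqrt((|z|+a)/2) = sqrt((11.6606+(-6.9))/2) = sqrt(2.3803) = 1.5428
sqrt((|z|-a)/2) = sqrt((11.6606-(-6.9))/2) = sqrt(9.2803) = 3.0464

±(1.5428 + 3.0464i) i.e. 1.5428 + 3.0464i and -1.5428 - 3.0464i


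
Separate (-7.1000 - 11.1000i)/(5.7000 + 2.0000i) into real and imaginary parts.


Multiply by conjugate: (-7.1000 - 11.1000i)(5.7000 - 2.0000i) / (5.7^2 + 2^2)
Numerator real = -7.1*5.7 - (11.1)*2 = -62.67
Numerator imag = -11.1*5.7 - (-7.1)*2 = -49.07
Denominator = 36.49
Re(z) = -62.67/36.49 = -1.7175
Im(z) = -49.07/36.49 = -1.3448

Re(z) = -1.7175, Im(z) = -1.3448


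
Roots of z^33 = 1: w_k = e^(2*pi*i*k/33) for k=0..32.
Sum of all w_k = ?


The sum of all 33th roots of unity is 0.
Geometric series: (1 - w^33)/(1 - w) = (1-1)/(1-w) = 0 since w^33 = 1, w ≠ 1.
Alternatively: coefficient of z^32 in z^33 - 1 is 0.

0


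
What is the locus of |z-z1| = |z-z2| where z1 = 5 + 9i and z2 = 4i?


Equal distances means the locus is the perpendicular bisector of z1 and z2.
Midpoint = ((5+0)/2, (9+4)/2) = (2.5000, 6.5000)

Perpendicular bisector through (2.5000, 6.5000)


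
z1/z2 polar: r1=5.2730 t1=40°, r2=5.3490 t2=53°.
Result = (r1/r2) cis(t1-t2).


r = 5.2730 / 5.3490 = 0.9858
theta = 40° - 53° = -13° = 347° (mod 360)

0.9858 cis(347°)


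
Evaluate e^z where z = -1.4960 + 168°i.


e^-1.4960 = 0.2240
cos(168°) = -0.9781
sin(168°) = 0.2079
Real = 0.2240*(-0.9781) = -0.2191
Imag = 0.2240*0.2079 = 0.0466

-0.2191 + 0.0466i


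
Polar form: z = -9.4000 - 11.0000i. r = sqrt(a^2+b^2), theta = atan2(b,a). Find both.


r = sqrt(88.36+121) = sqrt(209.36) = 14.4693
theta = atan2(-11, -9.4) = -130.5154 degrees

r = 14.4693, theta = -130.5154 degrees


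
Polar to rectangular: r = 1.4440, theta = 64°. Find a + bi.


a = 1.4440*cos(64°) = 1.4440*0.4384 = 0.6330
b = 1.4440*sin(64°) = 1.4440*0.8988 = 1.2979

0.6330 + 1.2979i


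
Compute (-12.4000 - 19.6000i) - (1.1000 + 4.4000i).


Real: -12.4 - 1.1 = -13.5
Imag: -19.6 - 4.4 = -24

-13.5000 - 24.0000i


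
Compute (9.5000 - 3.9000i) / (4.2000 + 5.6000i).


Conjugate of z2 = 4.2000 - 5.6000i
Numerator: (9.5000 - 3.9000i)(4.2000 - 5.6000i) = 18.0600 - 69.5800i
Denominator: 4.2^2 + 5.6^2 = 49
Result = (18.0600 - 69.5800i)/49

0.3686 - 1.4200i


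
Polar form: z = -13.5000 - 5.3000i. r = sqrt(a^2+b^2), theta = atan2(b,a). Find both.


r = sqrt(182.25+28.09) = sqrt(210.34) = 14.5031
theta = atan2(-5.3, -13.5) = -158.5654 degrees

r = 14.5031, theta = -158.5654 degrees


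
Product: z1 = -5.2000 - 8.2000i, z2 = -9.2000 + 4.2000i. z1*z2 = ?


Real = -5.2*(-9.2) - (-8.2)*4.2 = 47.84 - (-34.44) = 82.28
Imag = -5.2*4.2 - (9.2)*(-8.2) = -21.84 + 75.44 = 53.6

82.2800 + 53.6000i


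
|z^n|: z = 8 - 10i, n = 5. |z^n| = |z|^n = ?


|z| = sqrt(64+100) = sqrt(164) = 12.8062
|z^5| = |z|^5 = (sqrt(164))^5 = 164^2 * sqrt(164) = 26896*sqrt(164)

|z^5| = 26896*sqrt(164) ≈ 344436.8590


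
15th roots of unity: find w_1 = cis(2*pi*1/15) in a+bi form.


Angle = 360*1/15 = 24°
a = cos(24°) = 0.9135
b = sin(24°) = 0.4067

0.9135 + 0.4067i


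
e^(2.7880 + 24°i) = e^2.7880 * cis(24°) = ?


e^2.7880 = 16.2485
cos(24°) = 0.913545
sin(24°) = 0.40674
Real = 16.2485*0.913545 = 14.8437
Imag = 16.2485*0.40674 = 6.6089

14.8437 + 6.6089i


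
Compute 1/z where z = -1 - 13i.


|z|^2 = 1+169 = 170
1/z = (-1 + 13i)/170

1/z = -0.0059 + 0.0765i


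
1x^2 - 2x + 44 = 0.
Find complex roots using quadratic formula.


disc = (-2)^2 - 4*1*44 = 4 - 176 = -172
sqrt(|disc|) = sqrt(172) = 13.1149
Real part = 2/(2*1) = 1.0000
Imag part = 13.1149/(2*1) = 6.5574

1.0000 ± 6.5574i


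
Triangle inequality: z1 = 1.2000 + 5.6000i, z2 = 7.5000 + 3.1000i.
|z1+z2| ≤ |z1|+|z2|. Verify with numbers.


|z1| = sqrt(1.2^2 + 5.6^2) = sqrt(32.8) = 5.7271
|z2| = sqrt(7.5^2 + 3.1^2) = sqrt(65.86) = 8.1154
z1+z2 = 8.7000 + 8.7000i
|z1+z2| = sqrt(151.38) = 12.3037
|z1|+|z2| = 5.7271 + 8.1154 = 13.8425

|z1+z2| = 12.3037 ≤ |z1|+|z2| = 13.8425 (verified)


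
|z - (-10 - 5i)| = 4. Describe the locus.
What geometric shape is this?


|z - z0| = r is a circle with center z0 and radius r.
Center = (-10, -5), radius = 4

Circle with center (-10, -5) and radius 4


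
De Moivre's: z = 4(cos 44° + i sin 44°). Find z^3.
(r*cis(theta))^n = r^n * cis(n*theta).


r^3 = 4^3 = 64
n*theta = 3*44° = 132° = 132° (mod 360)
a = 64*cos(132°) = -42.8244
b = 64*sin(132°) = 47.5613

64 cis(132°) = -42.8244 + 47.5613i


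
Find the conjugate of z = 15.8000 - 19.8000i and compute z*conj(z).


z_bar = 15.8000 + 19.8000i
z*z_bar = 15.8^2 + (-19.8)^2 = 249.64 + 392.04 = 641.68

z_bar = 15.8000 + 19.8000i, z*z_bar = 641.68


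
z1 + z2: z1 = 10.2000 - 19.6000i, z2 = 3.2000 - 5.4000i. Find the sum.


Real: 10.2 + 3.2 = 13.4
Imag: -19.6 - 5.4 = -25

13.4000 - 25.0000i


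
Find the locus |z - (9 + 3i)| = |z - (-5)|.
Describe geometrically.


Equal distances means the locus is the perpendicular bisector of z1 and z2.
Midpoint = ((9+(-5))/2, (3+0)/2) = (2.0000, 1.5000)

Perpendicular bisector through (2.0000, 1.5000)


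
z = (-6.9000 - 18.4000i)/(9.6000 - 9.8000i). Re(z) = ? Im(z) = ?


Multiply by conjugate: (-6.9000 - 18.4000i)(9.6000 + 9.8000i) / (9.6^2 + (-9.8)^2)
Numerator real = -6.9*9.6 - (18.4)*(-9.8) = 114.08
Numerator imag = -18.4*9.6 - (-6.9)*(-9.8) = -244.26
Denominator = 188.2
Re(z) = 114.08/188.2 = 0.6062
Im(z) = -244.26/188.2 = -1.2979

Re(z) = 0.6062, Im(z) = -1.2979


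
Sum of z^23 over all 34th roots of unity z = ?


The roots are w_k = w^k with w = e^(2*pi*i/34), and (w^k)^23 = (w^23)^k.
So S = 1 + u + u^2 + ... + u^(33) with u = w^23.
23 = 0*34 + 23, so 23 is not a multiple of 34: u = w^23 ≠ 1 (w is a primitive 34th root), while u^34 = (w^34)^23 = 1.
Geometric series: S = (1 - u^34)/(1 - u) = (1 - 1)/(1 - u) = 0

S = 0


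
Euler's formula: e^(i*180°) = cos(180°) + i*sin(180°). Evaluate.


cos(180°) = -1.0000
sin(180°) = 0

e^(i*180°) = -1.0000 + 0i


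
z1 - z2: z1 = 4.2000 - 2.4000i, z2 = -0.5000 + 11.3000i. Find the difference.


Real: 4.2 + 0.5 = 4.7
Imag: -2.4 - 11.3 = -13.7

4.7000 - 13.7000i


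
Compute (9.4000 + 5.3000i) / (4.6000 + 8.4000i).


Conjugate of z2 = 4.6000 - 8.4000i
Numerator: (9.4000 + 5.3000i)(4.6000 - 8.4000i) = 87.7600 - 54.5800i
Denominator: 4.6^2 + 8.4^2 = 91.72
Result = (87.7600 - 54.5800i)/91.72

0.9568 - 0.5951i


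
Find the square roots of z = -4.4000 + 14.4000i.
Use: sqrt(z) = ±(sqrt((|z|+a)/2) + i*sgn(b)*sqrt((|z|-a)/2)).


|z| = sqrt(19.36+207.36) = 15.0572
sqrt((|z|+a)/2) = sqrt((15.0572+(-4.4))/2) = sqrt(5.3286) = 2.3084
sqrt((|z|-a)/2) = sqrt((15.0572-(-4.4))/2) = sqrt(9.7286) = 3.1191

±(2.3084 + 3.1191i) i.e. 2.3084 + 3.1191i and -2.3084 - 3.1191i


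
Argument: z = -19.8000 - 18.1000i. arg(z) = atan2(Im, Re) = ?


Re = -19.8, Im = -18.1
arg = atan2(-18.1, -19.8) = -137.5683 degrees

arg(z) = -137.5683 degrees


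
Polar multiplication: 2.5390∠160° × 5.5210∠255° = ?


r = 2.5390 * 5.5210 = 14.0178
theta = 160° + 255° = 415° = 55° (mod 360)

14.0178 cis(55°)


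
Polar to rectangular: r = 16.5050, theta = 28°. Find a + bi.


a = 16.5050*cos(28°) = 16.5050*0.88295 = 14.5731
b = 16.5050*sin(28°) = 16.5050*0.46947 = 7.7486

14.5731 + 7.7486i


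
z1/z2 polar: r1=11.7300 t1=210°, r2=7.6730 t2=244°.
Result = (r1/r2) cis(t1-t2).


r = 11.7300 / 7.6730 = 1.5287
theta = 210° - 244° = -34° = 326° (mod 360)

1.5287 cis(326°)


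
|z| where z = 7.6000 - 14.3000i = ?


|z| = sqrt(7.6^2 + (-14.3)^2) = sqrt(57.76 + 204.49) = sqrt(262.25) = 16.1941

|z| = 16.1941


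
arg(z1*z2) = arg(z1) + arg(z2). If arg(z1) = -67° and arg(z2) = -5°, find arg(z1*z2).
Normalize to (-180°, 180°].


arg(z1*z2) = -67° - 5° = -72°
Normalized to (-180°, 180°]: -72°

-72°


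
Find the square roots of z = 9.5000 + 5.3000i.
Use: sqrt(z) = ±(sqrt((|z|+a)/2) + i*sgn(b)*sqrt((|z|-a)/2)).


|z| = sqrt(90.25+28.09) = 10.8784
sqrt((|z|+a)/2) = sqrt((10.8784+9.5)/2) = sqrt(10.1892) = 3.1921
sqrt((|z|-a)/2) = sqrt((10.8784-9.5)/2) = sqrt(0.6892) = 0.8302

±(3.1921 + 0.8302i) i.e. 3.1921 + 0.8302i and -3.1921 - 0.8302i


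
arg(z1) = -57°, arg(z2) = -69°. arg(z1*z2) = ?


arg(z1*z2) = -57° - 69° = -126°
Normalized to (-180°, 180°]: -126°

-126°


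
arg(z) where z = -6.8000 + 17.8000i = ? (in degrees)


Re = -6.8, Im = 17.8
arg = atan2(17.8, -6.8) = 110.9080 degrees

arg(z) = 110.9080 degrees


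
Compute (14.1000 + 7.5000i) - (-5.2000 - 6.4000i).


Real: 14.1 + 5.2 = 19.3
Imag: 7.5 + 6.4 = 13.9

19.3000 + 13.9000i


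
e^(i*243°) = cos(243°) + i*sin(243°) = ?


cos(243°) = -0.4540
sin(243°) = -0.8910

e^(i*243°) = -0.4540 - 0.8910i


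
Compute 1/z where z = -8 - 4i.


|z|^2 = 64+16 = 80
1/z = (-8 + 4i)/80

1/z = -0.1000 + 0.0500i


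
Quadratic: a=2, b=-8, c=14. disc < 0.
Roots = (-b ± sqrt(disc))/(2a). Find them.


disc = (-8)^2 - 4*2*14 = 64 - 112 = -48
sqrt(|disc|) = sqrt(48) = 6.9282
Real part = 8/(2*2) = 2.0000
Imag part = 6.9282/(2*2) = 1.7321

2.0000 ± 1.7321i


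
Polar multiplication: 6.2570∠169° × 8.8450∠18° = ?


r = 6.2570 * 8.8450 = 55.3432
theta = 169° + 18° = 187° = 187° (mod 360)

55.3432 cis(187°)


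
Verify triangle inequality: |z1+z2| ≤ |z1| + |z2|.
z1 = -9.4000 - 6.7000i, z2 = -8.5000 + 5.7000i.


|z1| = sqrt((-9.4)^2 + (-6.7)^2) = sqrt(133.25) = 11.5434
|z2| = sqrt((-8.5)^2 + 5.7^2) = sqrt(104.74) = 10.2343
z1+z2 = -17.9000 - i
|z1+z2| = sqrt(321.41) = 17.9279
|z1|+|z2| = 11.5434 + 10.2343 = 21.7777

|z1+z2| = 17.9279 ≤ |z1|+|z2| = 21.7777 (verified)


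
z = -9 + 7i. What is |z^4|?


|z| = sqrt(81+49) = sqrt(130) = 11.4018
|z^4| = |z|^4 = (sqrt(130))^4 = 130^2 = 16900

|z^4| = 16900


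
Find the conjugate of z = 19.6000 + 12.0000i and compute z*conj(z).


z_bar = 19.6000 - 12.0000i
z*z_bar = 19.6^2 + 12^2 = 384.16 + 144 = 528.16

z_bar = 19.6000 - 12.0000i, z*z_bar = 528.16


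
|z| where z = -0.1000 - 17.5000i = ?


|z| = sqrt((-0.1)^2 + (-17.5)^2) = sqrt(0.01 + 306.25) = sqrt(306.26) = 17.5003

|z| = 17.5003


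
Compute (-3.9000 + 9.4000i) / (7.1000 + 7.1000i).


Conjugate of z2 = 7.1000 - 7.1000i
Numerator: (-3.9000 + 9.4000i)(7.1000 - 7.1000i) = 39.0500 + 94.4300i
Denominator: 7.1^2 + 7.1^2 = 100.82
Result = (39.0500 + 94.4300i)/100.82

0.3873 + 0.9366i


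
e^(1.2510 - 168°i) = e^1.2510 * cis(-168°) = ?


e^1.2510 = 3.4938
cos(-168°) = -0.97815
sin(-168°) = -0.2079
Real = 3.4938*(-0.97815) = -3.4175
Imag = 3.4938*(-0.2079) = -0.7264

-3.4175 - 0.7264i


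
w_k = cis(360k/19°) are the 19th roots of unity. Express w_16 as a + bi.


Angle = 360*16/19 = 303.1579°
a = cos(303.1579°) = 0.5469
b = sin(303.1579°) = -0.8372

0.5469 - 0.8372i


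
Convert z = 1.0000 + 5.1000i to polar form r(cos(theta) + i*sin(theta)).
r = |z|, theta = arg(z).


r = sqrt(1+26.01) = sqrt(27.01) = 5.1971
theta = atan2(5.1, 1) = 78.9063 degrees

r = 5.1971, theta = 78.9063 degrees


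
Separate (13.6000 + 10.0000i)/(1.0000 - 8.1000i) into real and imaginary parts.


Multiply by conjugate: (13.6000 + 10.0000i)(1.0000 + 8.1000i) / (1^2 + (-8.1)^2)
Numerator real = 13.6*1 + 10*(-8.1) = -67.4
Numerator imag = 10*1 - 13.6*(-8.1) = 120.16
Denominator = 66.61
Re(z) = -67.4/66.61 = -1.0119
Im(z) = 120.16/66.61 = 1.8039

Re(z) = -1.0119, Im(z) = 1.8039


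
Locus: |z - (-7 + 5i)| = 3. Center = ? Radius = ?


|z - z0| = r is a circle with center z0 and radius r.
Center = (-7, 5), radius = 3

Circle with center (-7, 5) and radius 3


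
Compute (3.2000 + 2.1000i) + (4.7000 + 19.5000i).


Real: 3.2 + 4.7 = 7.9
Imag: 2.1 + 19.5 = 21.6

7.9000 + 21.6000i


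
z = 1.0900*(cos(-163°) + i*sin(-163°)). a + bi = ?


a = 1.0900*cos(-163°) = 1.0900*(-0.9563) = -1.0424
b = 1.0900*sin(-163°) = 1.0900*(-0.2924) = -0.3187

-1.0424 - 0.3187i


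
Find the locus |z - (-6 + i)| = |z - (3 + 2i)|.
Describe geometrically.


Equal distances means the locus is the perpendicular bisector of z1 and z2.
Midpoint = ((-6+3)/2, (1+2)/2) = (-1.5000, 1.5000)

Perpendicular bisector through (-1.5000, 1.5000)


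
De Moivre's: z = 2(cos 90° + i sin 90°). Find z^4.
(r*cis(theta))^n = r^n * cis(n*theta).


r^4 = 2^4 = 16
n*theta = 4*90° = 360° = 0° (mod 360)
a = 16*cos(0°) = 16.0000
b = 16*sin(0°) = 0

16 cis(0°) = 16.0000 + 0i


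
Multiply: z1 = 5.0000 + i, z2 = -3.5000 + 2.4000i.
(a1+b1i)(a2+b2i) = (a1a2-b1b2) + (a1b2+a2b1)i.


Real = 5*(-3.5) - 1*2.4 = -17.5 - 2.4 = -19.9
Imag = 5*2.4 - (3.5)*1 = 12 - (3.5) = 8.5

-19.9000 + 8.5000i


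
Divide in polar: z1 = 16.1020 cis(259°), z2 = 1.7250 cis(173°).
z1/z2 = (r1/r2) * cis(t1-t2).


r = 16.1020 / 1.7250 = 9.3345
theta = 259° - 173° = 86° = 86° (mod 360)

9.3345 cis(86°)


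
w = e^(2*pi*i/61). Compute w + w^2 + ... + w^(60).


With w = e^(2*pi*i/61), all 61 of the 61th roots of unity w^0 = 1, w, ..., w^(60) sum to 0: 1 + w + ... + w^(60) = (1 - w^61)/(1 - w) = 0 since w^61 = 1, w ≠ 1.
Removing the root 1: w + w^2 + ... + w^(60) = 0 - 1 = -1

Sum = -1


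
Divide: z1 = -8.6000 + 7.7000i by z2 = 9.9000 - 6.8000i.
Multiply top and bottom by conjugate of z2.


Conjugate of z2 = 9.9000 + 6.8000i
Numerator: (-8.6000 + 7.7000i)(9.9000 + 6.8000i) = -137.5000 + 17.7500i
Denominator: 9.9^2 + (-6.8)^2 = 144.25
Result = (-137.5000 + 17.7500i)/144.25

-0.9532 + 0.1231i


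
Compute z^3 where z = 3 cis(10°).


r^3 = 3^3 = 27
n*theta = 3*10° = 30° = 30° (mod 360)
a = 27*cos(30°) = 23.3827
b = 27*sin(30°) = 13.5000

27 cis(30°) = 23.3827 + 13.5000i


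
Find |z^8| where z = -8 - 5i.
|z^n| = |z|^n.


|z| = sqrt(64+25) = sqrt(89) = 9.4340
|z^8| = |z|^8 = (sqrt(89))^8 = 89^4 = 62742241

|z^8| = 62742241


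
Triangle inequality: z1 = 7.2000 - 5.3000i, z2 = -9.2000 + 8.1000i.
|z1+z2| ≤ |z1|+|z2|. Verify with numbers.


|z1| = sqrt(7.2^2 + (-5.3)^2) = sqrt(79.93) = 8.9404
|z2| = sqrt((-9.2)^2 + 8.1^2) = sqrt(150.25) = 12.2577
z1+z2 = -2.0000 + 2.8000i
|z1+z2| = sqrt(11.84) = 3.4409
|z1|+|z2| = 8.9404 + 12.2577 = 21.1981

|z1+z2| = 3.4409 ≤ |z1|+|z2| = 21.1981 (verified)


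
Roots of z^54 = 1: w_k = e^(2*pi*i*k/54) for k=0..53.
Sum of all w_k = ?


The sum of all 54th roots of unity is 0.
Geometric series: (1 - w^54)/(1 - w) = (1-1)/(1-w) = 0 since w^54 = 1, w ≠ 1.
Alternatively: coefficient of z^53 in z^54 - 1 is 0.

0


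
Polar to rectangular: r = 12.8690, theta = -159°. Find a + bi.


a = 12.8690*cos(-159°) = 12.8690*(-0.93358) = -12.0142
b = 12.8690*sin(-159°) = 12.8690*(-0.358368) = -4.6118

-12.0142 - 4.6118i


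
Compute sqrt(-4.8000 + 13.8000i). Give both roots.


|z| = sqrt(23.04+190.44) = 14.6110
sqrt((|z|+a)/2) = sqrt((14.6110+(-4.8))/2) = sqrt(4.9055) = 2.2148
sqrt((|z|-a)/2) = sqrt((14.6110-(-4.8))/2) = sqrt(9.7055) = 3.1154

±(2.2148 + 3.1154i) i.e. 2.2148 + 3.1154i and -2.2148 - 3.1154i


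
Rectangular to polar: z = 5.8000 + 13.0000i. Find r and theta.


r = sqrt(33.64+169) = sqrt(202.64) = 14.2352
theta = atan2(13, 5.8) = 65.9558 degrees

r = 14.2352, theta = 65.9558 degrees


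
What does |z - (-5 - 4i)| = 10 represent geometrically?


|z - z0| = r is a circle with center z0 and radius r.
Center = (-5, -4), radius = 10

Circle with center (-5, -4) and radius 10


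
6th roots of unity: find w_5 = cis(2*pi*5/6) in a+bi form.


Angle = 360*5/6 = 300°
a = cos(300°) = 0.5000
b = sin(300°) = -0.8660

0.5000 - 0.8660i


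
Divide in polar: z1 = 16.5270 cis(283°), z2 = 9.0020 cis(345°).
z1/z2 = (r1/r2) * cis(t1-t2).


r = 16.5270 / 9.0020 = 1.8359
theta = 283° - 345° = -62° = 298° (mod 360)

1.8359 cis(298°)


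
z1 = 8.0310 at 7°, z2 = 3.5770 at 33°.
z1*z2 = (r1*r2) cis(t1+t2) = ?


r = 8.0310 * 3.5770 = 28.7269
theta = 7° + 33° = 40° = 40° (mod 360)

28.7269 cis(40°)


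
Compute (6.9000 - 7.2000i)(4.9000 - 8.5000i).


Real = 6.9*4.9 - (-7.2)*(-8.5) = 33.81 - 61.2 = -27.39
Imag = 6.9*(-8.5) + 4.9*(-7.2) = -58.65 - (35.28) = -93.93

-27.3900 - 93.9300i


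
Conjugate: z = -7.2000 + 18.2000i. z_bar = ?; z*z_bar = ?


z_bar = -7.2000 - 18.2000i
z*z_bar = (-7.2)^2 + 18.2^2 = 51.84 + 331.24 = 383.08

z_bar = -7.2000 - 18.2000i, z*z_bar = 383.08


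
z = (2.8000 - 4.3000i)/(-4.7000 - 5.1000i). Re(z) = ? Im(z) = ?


Multiply by conjugate: (2.8000 - 4.3000i)(-4.7000 + 5.1000i) / ((-4.7)^2 + (-5.1)^2)
Numerator real = 2.8*(-4.7) - (4.3)*(-5.1) = 8.77
Numerator imag = -4.3*(-4.7) - 2.8*(-5.1) = 34.49
Denominator = 48.1
Re(z) = 8.77/48.1 = 0.1823
Im(z) = 34.49/48.1 = 0.7170

Re(z) = 0.1823, Im(z) = 0.7170


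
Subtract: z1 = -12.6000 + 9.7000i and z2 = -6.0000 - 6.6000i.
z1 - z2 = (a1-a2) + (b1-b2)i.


Real: -12.6 + 6 = -6.6
Imag: 9.7 + 6.6 = 16.3

-6.6000 + 16.3000i


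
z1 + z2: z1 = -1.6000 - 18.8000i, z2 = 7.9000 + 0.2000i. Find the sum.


Real: -1.6 + 7.9 = 6.3
Imag: -18.8 + 0.2 = -18.6

6.3000 - 18.6000i


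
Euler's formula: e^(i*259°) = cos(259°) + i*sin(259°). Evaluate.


cos(259°) = -0.1908
sin(259°) = -0.9816

e^(i*259°) = -0.1908 - 0.9816i


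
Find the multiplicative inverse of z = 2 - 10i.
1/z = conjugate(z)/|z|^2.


|z|^2 = 4+100 = 104
1/z = (2 + 10i)/104

1/z = 0.0192 + 0.0962i


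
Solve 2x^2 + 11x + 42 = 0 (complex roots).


disc = 11^2 - 4*2*42 = 121 - 336 = -215
sqrt(|disc|) = sqrt(215) = 14.6629
Real part = -11/(2*2) = -2.7500
Imag part = 14.6629/(2*2) = 3.6657

-2.7500 ± 3.6657i


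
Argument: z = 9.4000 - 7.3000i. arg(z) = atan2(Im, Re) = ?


Re = 9.4, Im = -7.3
arg = atan2(-7.3, 9.4) = -37.8328 degrees

arg(z) = -37.8328 degrees


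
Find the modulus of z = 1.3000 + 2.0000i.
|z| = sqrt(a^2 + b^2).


|z| = sqrt(1.3^2 + 2^2) = sqrt(1.69 + 4) = sqrt(5.69) = 2.3854

|z| = 2.3854


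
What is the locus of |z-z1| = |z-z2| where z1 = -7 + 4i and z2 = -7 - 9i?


Equal distances means the locus is the perpendicular bisector of z1 and z2.
Midpoint = ((-7+(-7))/2, (4+(-9))/2) = (-7.0000, -2.5000)

Perpendicular bisector through (-7.0000, -2.5000)


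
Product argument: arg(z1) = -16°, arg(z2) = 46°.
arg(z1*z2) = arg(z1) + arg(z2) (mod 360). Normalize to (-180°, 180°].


arg(z1*z2) = -16° + 46° = 30°
Normalized to (-180°, 180°]: 30°

30°


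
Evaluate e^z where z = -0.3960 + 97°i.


e^-0.3960 = 0.6730
cos(97°) = -0.1219
sin(97°) = 0.9925
Real = 0.6730*(-0.1219) = -0.0820
Imag = 0.6730*0.9925 = 0.6680

-0.0820 + 0.6680i


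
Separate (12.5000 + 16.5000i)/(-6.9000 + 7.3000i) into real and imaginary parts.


Multiply by conjugate: (12.5000 + 16.5000i)(-6.9000 - 7.3000i) / ((-6.9)^2 + 7.3^2)
Numerator real = 12.5*(-6.9) + 16.5*7.3 = 34.2
Numerator imag = 16.5*(-6.9) - 12.5*7.3 = -205.1
Denominator = 100.9
Re(z) = 34.2/100.9 = 0.3389
Im(z) = -205.1/100.9 = -2.0327

Re(z) = 0.3389, Im(z) = -2.0327


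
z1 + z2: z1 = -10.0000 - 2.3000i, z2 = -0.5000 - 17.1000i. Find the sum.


Real: -10 - 0.5 = -10.5
Imag: -2.3 - 17.1 = -19.4

-10.5000 - 19.4000i


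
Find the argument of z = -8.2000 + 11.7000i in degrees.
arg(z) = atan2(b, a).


Re = -8.2, Im = 11.7
arg = atan2(11.7, -8.2) = 125.0249 degrees

arg(z) = 125.0249 degrees


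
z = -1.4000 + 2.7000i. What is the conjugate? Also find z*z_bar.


z_bar = -1.4000 - 2.7000i
z*z_bar = (-1.4)^2 + 2.7^2 = 1.96 + 7.29 = 9.25

z_bar = -1.4000 - 2.7000i, z*z_bar = 9.25


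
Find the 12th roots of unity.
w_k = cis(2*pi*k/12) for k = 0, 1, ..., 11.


The 12th roots of unity are cis(360k/12°) for k=0..11
Angle step = 360/12 = 30°
Primitive root: cis(30°)
Primitive root = 0.8660 + 0.5000i

12 roots at angles: 0°, 30°, 60°, 90°, 120°, 150°, 180°, 210°, 240°, 270°, 300°, 330°


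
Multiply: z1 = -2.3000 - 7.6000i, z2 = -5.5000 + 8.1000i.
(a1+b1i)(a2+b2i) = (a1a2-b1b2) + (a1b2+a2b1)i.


Real = -2.3*(-5.5) - (-7.6)*8.1 = 12.65 - (-61.56) = 74.21
Imag = -2.3*8.1 - (5.5)*(-7.6) = -18.63 + 41.8 = 23.17

74.2100 + 23.1700i


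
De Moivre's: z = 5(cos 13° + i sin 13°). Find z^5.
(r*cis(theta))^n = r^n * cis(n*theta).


r^5 = 5^5 = 3125
n*theta = 5*13° = 65° = 65° (mod 360)
a = 3125*cos(65°) = 1320.6821
b = 3125*sin(65°) = 2832.2118

3125 cis(65°) = 1320.6821 + 2832.2118i


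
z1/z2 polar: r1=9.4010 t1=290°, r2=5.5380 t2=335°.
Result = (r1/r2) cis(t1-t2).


r = 9.4010 / 5.5380 = 1.6975
theta = 290° - 335° = -45° = 315° (mod 360)

1.6975 cis(315°)


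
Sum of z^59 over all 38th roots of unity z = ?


The roots are w_k = w^k with w = e^(2*pi*i/38), and (w^k)^59 = (w^59)^k.
So S = 1 + u + u^2 + ... + u^(37) with u = w^59.
59 = 1*38 + 21, so 59 is not a multiple of 38: u = (w^38)^1 * w^21 = w^21 ≠ 1 (w is a primitive 38th root), while u^38 = (w^38)^59 = 1.
Geometric series: S = (1 - u^38)/(1 - u) = (1 - 1)/(1 - u) = 0

S = 0


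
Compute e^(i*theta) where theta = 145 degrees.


cos(145°) = -0.8192
sin(145°) = 0.5736

e^(i*145°) = -0.8192 + 0.5736i


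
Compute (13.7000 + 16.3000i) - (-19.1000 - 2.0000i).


Real: 13.7 + 19.1 = 32.8
Imag: 16.3 + 2 = 18.3

32.8000 + 18.3000i


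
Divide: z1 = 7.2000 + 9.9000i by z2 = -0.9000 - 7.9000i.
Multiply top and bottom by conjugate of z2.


Conjugate of z2 = -0.9000 + 7.9000i
Numerator: (7.2000 + 9.9000i)(-0.9000 + 7.9000i) = -84.6900 + 47.9700i
Denominator: (-0.9)^2 + (-7.9)^2 = 63.22
Result = (-84.6900 + 47.9700i)/63.22

-1.3396 + 0.7588i


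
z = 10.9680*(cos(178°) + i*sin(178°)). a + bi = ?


a = 10.9680*cos(178°) = 10.9680*(-0.99939) = -10.9613
b = 10.9680*sin(178°) = 10.9680*0.0349 = 0.3828

-10.9613 + 0.3828i


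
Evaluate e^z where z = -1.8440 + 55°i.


e^-1.8440 = 0.1582
cos(55°) = 0.5736
sin(55°) = 0.8192
Real = 0.1582*0.5736 = 0.0907
Imag = 0.1582*0.8192 = 0.1296

0.0907 + 0.1296i


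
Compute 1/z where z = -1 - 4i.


|z|^2 = 1+16 = 17
1/z = (-1 + 4i)/17

1/z = -0.0588 + 0.2353i


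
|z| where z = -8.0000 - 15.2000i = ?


|z| = sqrt((-8)^2 + (-15.2)^2) = sqrt(64 + 231.04) = sqrt(295.04) = 17.1767

|z| = 17.1767


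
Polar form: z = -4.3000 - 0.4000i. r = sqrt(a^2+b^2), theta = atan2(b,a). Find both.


r = sqrt(18.49+0.16) = sqrt(18.65) = 4.3186
theta = atan2(-0.4, -4.3) = -174.6855 degrees

r = 4.3186, theta = -174.6855 degrees


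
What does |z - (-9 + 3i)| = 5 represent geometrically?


|z - z0| = r is a circle with center z0 and radius r.
Center = (-9, 3), radius = 5

Circle with center (-9, 3) and radius 5


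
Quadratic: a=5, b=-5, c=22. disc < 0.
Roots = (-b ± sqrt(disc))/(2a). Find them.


disc = (-5)^2 - 4*5*22 = 25 - 440 = -415
sqrt(|disc|) = sqrt(415) = 20.3715
Real part = 5/(2*5) = 0.5000
Imag part = 20.3715/(2*5) = 2.0372

0.5000 ± 2.0372i


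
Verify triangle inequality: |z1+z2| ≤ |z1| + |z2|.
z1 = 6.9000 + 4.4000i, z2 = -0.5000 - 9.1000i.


|z1| = sqrt(6.9^2 + 4.4^2) = sqrt(66.97) = 8.1835
|z2| = sqrt((-0.5)^2 + (-9.1)^2) = sqrt(83.06) = 9.1137
z1+z2 = 6.4000 - 4.7000i
|z1+z2| = sqrt(63.05) = 7.9404
|z1|+|z2| = 8.1835 + 9.1137 = 17.2972

|z1+z2| = 7.9404 ≤ |z1|+|z2| = 17.2972 (verified)


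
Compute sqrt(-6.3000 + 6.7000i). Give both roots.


|z| = sqrt(39.69+44.89) = 9.1967
sqrt((|z|+a)/2) = sqrt((9.1967+(-6.3))/2) = sqrt(1.4484) = 1.2035
sqrt((|z|-a)/2) = sqrt((9.1967-(-6.3))/2) = sqrt(7.7484) = 2.7836

±(1.2035 + 2.7836i) i.e. 1.2035 + 2.7836i and -1.2035 - 2.7836i


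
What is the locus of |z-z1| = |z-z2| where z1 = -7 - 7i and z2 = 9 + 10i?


Equal distances means the locus is the perpendicular bisector of z1 and z2.
Midpoint = ((-7+9)/2, (-7+10)/2) = (1.0000, 1.5000)

Perpendicular bisector through (1.0000, 1.5000)


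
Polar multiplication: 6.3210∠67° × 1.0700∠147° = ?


r = 6.3210 * 1.0700 = 6.7635
theta = 67° + 147° = 214° = 214° (mod 360)

6.7635 cis(214°)


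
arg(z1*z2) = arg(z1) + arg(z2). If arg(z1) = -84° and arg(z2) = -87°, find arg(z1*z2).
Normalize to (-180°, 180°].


arg(z1*z2) = -84° - 87° = -171°
Normalized to (-180°, 180°]: -171°

-171°


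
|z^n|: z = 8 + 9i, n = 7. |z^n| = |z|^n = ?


|z| = sqrt(64+81) = sqrt(145) = 12.0416
|z^7| = |z|^7 = (sqrt(145))^7 = 145^3 * sqrt(145) = 3048625*sqrt(145)

|z^7| = 3048625*sqrt(145) ≈ 36710306.2728


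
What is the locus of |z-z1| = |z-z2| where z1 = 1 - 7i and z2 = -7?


Equal distances means the locus is the perpendicular bisector of z1 and z2.
Midpoint = ((1+(-7))/2, (-7+0)/2) = (-3.0000, -3.5000)

Perpendicular bisector through (-3.0000, -3.5000)


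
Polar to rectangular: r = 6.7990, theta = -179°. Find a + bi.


a = 6.7990*cos(-179°) = 6.7990*(-0.99985) = -6.7980
b = 6.7990*sin(-179°) = 6.7990*(-0.017452) = -0.1187

-6.7980 - 0.1187i


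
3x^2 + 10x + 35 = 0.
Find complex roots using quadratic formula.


disc = 10^2 - 4*3*35 = 100 - 420 = -320
sqrt(|disc|) = sqrt(320) = 17.8885
Real part = -10/(2*3) = -1.6667
Imag part = 17.8885/(2*3) = 2.9814

-1.6667 ± 2.9814i


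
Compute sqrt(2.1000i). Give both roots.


|z| = sqrt(0+4.41) = 2.1000
sqrt((|z|+a)/2) = sqrt((2.1000+0)/2) = sqrt(1.0500) = 1.0247
sqrt((|z|-a)/2) = sqrt((2.1000-0)/2) = sqrt(1.0500) = 1.0247

±(1.0247 + 1.0247i) i.e. 1.0247 + 1.0247i and -1.0247 - 1.0247i


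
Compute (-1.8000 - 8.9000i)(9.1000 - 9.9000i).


Real = -1.8*9.1 - (-8.9)*(-9.9) = -16.38 - 88.11 = -104.49
Imag = -1.8*(-9.9) + 9.1*(-8.9) = 17.82 - (80.99) = -63.17

-104.4900 - 63.1700i


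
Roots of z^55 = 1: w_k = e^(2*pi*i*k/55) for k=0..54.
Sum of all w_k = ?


The sum of all 55th roots of unity is 0.
Geometric series: (1 - w^55)/(1 - w) = (1-1)/(1-w) = 0 since w^55 = 1, w ≠ 1.
Alternatively: coefficient of z^54 in z^55 - 1 is 0.

0


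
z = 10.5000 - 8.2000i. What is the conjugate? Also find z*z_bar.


z_bar = 10.5000 + 8.2000i
z*z_bar = 10.5^2 + (-8.2)^2 = 110.25 + 67.24 = 177.49

z_bar = 10.5000 + 8.2000i, z*z_bar = 177.49


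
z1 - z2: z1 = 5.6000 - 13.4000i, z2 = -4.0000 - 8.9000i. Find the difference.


Real: 5.6 + 4 = 9.6
Imag: -13.4 + 8.9 = -4.5

9.6000 - 4.5000i


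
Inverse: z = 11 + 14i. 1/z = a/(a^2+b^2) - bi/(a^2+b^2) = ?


|z|^2 = 121+196 = 317
1/z = (11 - 14i)/317

1/z = 0.0347 - 0.0442i


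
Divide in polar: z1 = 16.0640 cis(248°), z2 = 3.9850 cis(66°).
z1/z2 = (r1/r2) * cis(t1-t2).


r = 16.0640 / 3.9850 = 4.0311
theta = 248° - 66° = 182° = 182° (mod 360)

4.0311 cis(182°)


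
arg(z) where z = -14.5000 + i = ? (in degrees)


Re = -14.5, Im = 1
arg = atan2(1, -14.5) = 176.0548 degrees

arg(z) = 176.0548 degrees


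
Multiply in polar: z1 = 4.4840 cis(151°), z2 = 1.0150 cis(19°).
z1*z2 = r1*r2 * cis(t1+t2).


r = 4.4840 * 1.0150 = 4.5513
theta = 151° + 19° = 170° = 170° (mod 360)

4.5513 cis(170°)


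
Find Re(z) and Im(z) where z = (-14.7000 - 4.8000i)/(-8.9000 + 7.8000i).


Multiply by conjugate: (-14.7000 - 4.8000i)(-8.9000 - 7.8000i) / ((-8.9)^2 + 7.8^2)
Numerator real = -14.7*(-8.9) - (4.8)*7.8 = 93.39
Numerator imag = -4.8*(-8.9) - (-14.7)*7.8 = 157.38
Denominator = 140.05
Re(z) = 93.39/140.05 = 0.6668
Im(z) = 157.38/140.05 = 1.1237

Re(z) = 0.6668, Im(z) = 1.1237


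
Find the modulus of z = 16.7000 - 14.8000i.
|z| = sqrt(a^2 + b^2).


|z| = sqrt(16.7^2 + (-14.8)^2) = sqrt(278.89 + 219.04) = sqrt(497.93) = 22.3143

|z| = 22.3143


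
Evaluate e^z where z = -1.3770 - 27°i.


e^-1.3770 = 0.25233
cos(-27°) = 0.891
sin(-27°) = -0.454
Real = 0.25233*0.891 = 0.2248
Imag = 0.25233*(-0.454) = -0.1146

0.2248 - 0.1146i


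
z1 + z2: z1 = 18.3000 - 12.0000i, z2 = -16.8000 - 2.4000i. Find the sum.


Real: 18.3 - 16.8 = 1.5
Imag: -12 - 2.4 = -14.4

1.5000 - 14.4000i


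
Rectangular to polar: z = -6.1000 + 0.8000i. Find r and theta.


r = sqrt(37.21+0.64) = sqrt(37.85) = 6.1522
theta = atan2(0.8, -6.1) = 172.5284 degrees

r = 6.1522, theta = 172.5284 degrees


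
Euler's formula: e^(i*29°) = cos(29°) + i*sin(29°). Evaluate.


cos(29°) = 0.8746
sin(29°) = 0.4848

e^(i*29°) = 0.8746 + 0.4848i


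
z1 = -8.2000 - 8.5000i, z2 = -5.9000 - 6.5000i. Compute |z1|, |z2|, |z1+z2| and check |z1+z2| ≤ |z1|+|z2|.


|z1| = sqrt((-8.2)^2 + (-8.5)^2) = sqrt(139.49) = 11.8106
|z2| = sqrt((-5.9)^2 + (-6.5)^2) = sqrt(77.06) = 8.7784
z1+z2 = -14.1000 - 15.0000i
|z1+z2| = sqrt(423.81) = 20.5866
|z1|+|z2| = 11.8106 + 8.7784 = 20.5890

|z1+z2| = 20.5866 ≤ |z1|+|z2| = 20.5890 (verified)


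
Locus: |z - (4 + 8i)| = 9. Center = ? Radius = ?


|z - z0| = r is a circle with center z0 and radius r.
Center = (4, 8), radius = 9

Circle with center (4, 8) and radius 9


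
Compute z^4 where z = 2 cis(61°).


r^4 = 2^4 = 16
n*theta = 4*61° = 244° = 244° (mod 360)
a = 16*cos(244°) = -7.0139
b = 16*sin(244°) = -14.3807

16 cis(244°) = -7.0139 - 14.3807i


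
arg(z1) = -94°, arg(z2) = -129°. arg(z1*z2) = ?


arg(z1*z2) = -94° - 129° = -223°
Normalized to (-180°, 180°]: 137°

137°


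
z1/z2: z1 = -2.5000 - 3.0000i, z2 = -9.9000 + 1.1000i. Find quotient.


Conjugate of z2 = -9.9000 - 1.1000i
Numerator: (-2.5000 - 3.0000i)(-9.9000 - 1.1000i) = 21.4500 + 32.4500i
Denominator: (-9.9)^2 + 1.1^2 = 99.22
Result = (21.4500 + 32.4500i)/99.22

0.2162 + 0.3271i


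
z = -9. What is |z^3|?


|z| = sqrt(81+0) = sqrt(81) = 9
|z^3| = |z|^3 = 9^3 = 729

|z^3| = 729


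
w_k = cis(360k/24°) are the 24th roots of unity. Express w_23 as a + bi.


Angle = 360*23/24 = 345°
a = cos(345°) = 0.9659
b = sin(345°) = -0.2588

0.9659 - 0.2588i


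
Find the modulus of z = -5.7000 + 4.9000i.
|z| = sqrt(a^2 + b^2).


|z| = sqrt((-5.7)^2 + 4.9^2) = sqrt(32.49 + 24.01) = sqrt(56.5) = 7.5166

|z| = 7.5166


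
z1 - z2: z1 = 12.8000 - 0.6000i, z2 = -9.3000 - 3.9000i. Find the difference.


Real: 12.8 + 9.3 = 22.1
Imag: -0.6 + 3.9 = 3.3

22.1000 + 3.3000i


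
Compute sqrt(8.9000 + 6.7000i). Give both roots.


|z| = sqrt(79.21+44.89) = 11.1400
sqrt((|z|+a)/2) = sqrt((11.1400+8.9)/2) = sqrt(10.0200) = 3.1654
sqrt((|z|-a)/2) = sqrt((11.1400-8.9)/2) = sqrt(1.1200) = 1.0583

±(3.1654 + 1.0583i) i.e. 3.1654 + 1.0583i and -3.1654 - 1.0583i


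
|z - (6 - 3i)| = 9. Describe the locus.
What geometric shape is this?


|z - z0| = r is a circle with center z0 and radius r.
Center = (6, -3), radius = 9

Circle with center (6, -3) and radius 9


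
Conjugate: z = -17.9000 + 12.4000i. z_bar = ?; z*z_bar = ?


z_bar = -17.9000 - 12.4000i
z*z_bar = (-17.9)^2 + 12.4^2 = 320.41 + 153.76 = 474.17

z_bar = -17.9000 - 12.4000i, z*z_bar = 474.17


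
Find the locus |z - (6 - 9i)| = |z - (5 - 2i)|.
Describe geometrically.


Equal distances means the locus is the perpendicular bisector of z1 and z2.
Midpoint = ((6+5)/2, (-9+(-2))/2) = (5.5000, -5.5000)

Perpendicular bisector through (5.5000, -5.5000)


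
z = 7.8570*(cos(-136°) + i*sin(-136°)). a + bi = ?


a = 7.8570*cos(-136°) = 7.8570*(-0.71934) = -5.6519
b = 7.8570*sin(-136°) = 7.8570*(-0.69466) = -5.4579

-5.6519 - 5.4579i


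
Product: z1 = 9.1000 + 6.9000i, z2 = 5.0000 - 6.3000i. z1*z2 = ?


Real = 9.1*5 - 6.9*(-6.3) = 45.5 - (-43.47) = 88.97
Imag = 9.1*(-6.3) + 5*6.9 = -57.33 + 34.5 = -22.83

88.9700 - 22.8300i


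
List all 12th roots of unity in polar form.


The 12th roots of unity are cis(360k/12°) for k=0..11
Angle step = 360/12 = 30°
Primitive root: cis(30°)
Primitive root = 0.8660 + 0.5000i

12 roots at angles: 0°, 30°, 60°, 90°, 120°, 150°, 180°, 210°, 240°, 270°, 300°, 330°


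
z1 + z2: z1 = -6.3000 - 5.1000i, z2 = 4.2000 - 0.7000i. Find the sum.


Real: -6.3 + 4.2 = -2.1
Imag: -5.1 - 0.7 = -5.8

-2.1000 - 5.8000i


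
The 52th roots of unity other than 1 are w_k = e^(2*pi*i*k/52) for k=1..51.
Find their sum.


With w = e^(2*pi*i/52), all 52 of the 52th roots of unity w^0 = 1, w, ..., w^(51) sum to 0: 1 + w + ... + w^(51) = (1 - w^52)/(1 - w) = 0 since w^52 = 1, w ≠ 1.
Removing the root 1: w + w^2 + ... + w^(51) = 0 - 1 = -1

Sum = -1


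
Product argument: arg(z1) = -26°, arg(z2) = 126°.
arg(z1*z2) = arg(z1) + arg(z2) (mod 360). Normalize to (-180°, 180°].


arg(z1*z2) = -26° + 126° = 100°
Normalized to (-180°, 180°]: 100°

100°


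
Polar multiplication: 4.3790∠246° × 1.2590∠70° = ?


r = 4.3790 * 1.2590 = 5.5132
theta = 246° + 70° = 316° = 316° (mod 360)

5.5132 cis(316°)


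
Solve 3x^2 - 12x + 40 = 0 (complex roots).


disc = (-12)^2 - 4*3*40 = 144 - 480 = -336
sqrt(|disc|) = sqrt(336) = 18.3303
Real part = 12/(2*3) = 2.0000
Imag part = 18.3303/(2*3) = 3.0551

2.0000 ± 3.0551i


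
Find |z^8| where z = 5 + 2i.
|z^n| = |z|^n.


|z| = sqrt(25+4) = sqrt(29) = 5.3852
|z^8| = |z|^8 = (sqrt(29))^8 = 29^4 = 707281

|z^8| = 707281


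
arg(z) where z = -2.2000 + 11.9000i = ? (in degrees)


Re = -2.2, Im = 11.9
arg = atan2(11.9, -2.2) = 100.4742 degrees

arg(z) = 100.4742 degrees


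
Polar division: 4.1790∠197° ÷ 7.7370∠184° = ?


r = 4.1790 / 7.7370 = 0.5401
theta = 197° - 184° = 13° = 13° (mod 360)

0.5401 cis(13°)


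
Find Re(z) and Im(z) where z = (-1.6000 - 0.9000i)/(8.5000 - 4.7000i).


Multiply by conjugate: (-1.6000 - 0.9000i)(8.5000 + 4.7000i) / (8.5^2 + (-4.7)^2)
Numerator real = -1.6*8.5 - (0.9)*(-4.7) = -9.37
Numerator imag = -0.9*8.5 - (-1.6)*(-4.7) = -15.17
Denominator = 94.34
Re(z) = -9.37/94.34 = -0.0993
Im(z) = -15.17/94.34 = -0.1608

Re(z) = -0.0993, Im(z) = -0.1608


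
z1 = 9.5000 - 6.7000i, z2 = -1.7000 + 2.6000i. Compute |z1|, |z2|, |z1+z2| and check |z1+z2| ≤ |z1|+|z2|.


|z1| = sqrt(9.5^2 + (-6.7)^2) = sqrt(135.14) = 11.6250
|z2| = sqrt((-1.7)^2 + 2.6^2) = sqrt(9.65) = 3.1064
z1+z2 = 7.8000 - 4.1000i
|z1+z2| = sqrt(77.65) = 8.8119
|z1|+|z2| = 11.6250 + 3.1064 = 14.7314

|z1+z2| = 8.8119 ≤ |z1|+|z2| = 14.7314 (verified)


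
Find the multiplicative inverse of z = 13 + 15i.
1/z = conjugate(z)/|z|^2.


|z|^2 = 169+225 = 394
1/z = (13 - 15i)/394

1/z = 0.0330 - 0.0381i


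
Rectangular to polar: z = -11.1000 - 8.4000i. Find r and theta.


r = sqrt(123.21+70.56) = sqrt(193.77) = 13.9201
theta = atan2(-8.4, -11.1) = -142.8831 degrees

r = 13.9201, theta = -142.8831 degrees


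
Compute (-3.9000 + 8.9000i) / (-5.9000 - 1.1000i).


Conjugate of z2 = -5.9000 + 1.1000i
Numerator: (-3.9000 + 8.9000i)(-5.9000 + 1.1000i) = 13.2200 - 56.8000i
Denominator: (-5.9)^2 + (-1.1)^2 = 36.02
Result = (13.2200 - 56.8000i)/36.02

0.3670 - 1.5769i


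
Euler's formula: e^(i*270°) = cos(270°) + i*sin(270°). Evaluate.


cos(270°) = 0
sin(270°) = -1.0000

e^(i*270°) = 0 - 1.0000i


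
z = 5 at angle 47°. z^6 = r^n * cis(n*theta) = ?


r^6 = 5^6 = 15625
n*theta = 6*47° = 282° = 282° (mod 360)
a = 15625*cos(282°) = 3248.6202
b = 15625*sin(282°) = -15283.5563

15625 cis(282°) = 3248.6202 - 15283.5563i


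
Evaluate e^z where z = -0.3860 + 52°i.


e^-0.3860 = 0.6798
cos(52°) = 0.61566
sin(52°) = 0.788
Real = 0.6798*0.61566 = 0.4185
Imag = 0.6798*0.788 = 0.5357

0.4185 + 0.5357i


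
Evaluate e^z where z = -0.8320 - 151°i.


e^-0.8320 = 0.4352
cos(-151°) = -0.8746
sin(-151°) = -0.4848
Real = 0.4352*(-0.8746) = -0.3806
Imag = 0.4352*(-0.4848) = -0.2110

-0.3806 - 0.2110i


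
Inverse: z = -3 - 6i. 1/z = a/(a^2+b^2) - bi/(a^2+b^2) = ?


|z|^2 = 9+36 = 45
1/z = (-3 + 6i)/45

1/z = -0.0667 + 0.1333i


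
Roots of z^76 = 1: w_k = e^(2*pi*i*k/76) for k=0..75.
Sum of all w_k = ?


The sum of all 76th roots of unity is 0.
Geometric series: (1 - w^76)/(1 - w) = (1-1)/(1-w) = 0 since w^76 = 1, w ≠ 1.
Alternatively: coefficient of z^75 in z^76 - 1 is 0.

0


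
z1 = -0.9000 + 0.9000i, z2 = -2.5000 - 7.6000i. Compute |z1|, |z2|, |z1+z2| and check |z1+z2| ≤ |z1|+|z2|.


|z1| = sqrt((-0.9)^2 + 0.9^2) = sqrt(1.62) = 1.2728
|z2| = sqrt((-2.5)^2 + (-7.6)^2) = sqrt(64.01) = 8.0006
z1+z2 = -3.4000 - 6.7000i
|z1+z2| = sqrt(56.45) = 7.5133
|z1|+|z2| = 1.2728 + 8.0006 = 9.2734

|z1+z2| = 7.5133 ≤ |z1|+|z2| = 9.2734 (verified)
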